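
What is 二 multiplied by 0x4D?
Convert 二 (Chinese numeral) → 2 (decimal)
Convert 0x4D (hexadecimal) → 4×16 + 13 = 77 (decimal)
Compute 2 × 77 = 154
154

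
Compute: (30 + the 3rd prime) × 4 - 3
Convert the 3rd prime (prime index) → 5 (decimal)
Expression in decimal: (30 + 5) × 4 - 3
Parentheses first: 30 + 5 = 35
Multiply: 35 × 4 = 140
Subtract: 140 - 3 = 137
137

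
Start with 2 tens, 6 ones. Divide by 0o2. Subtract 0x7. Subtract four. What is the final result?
Convert 2 tens, 6 ones (place-value notation) → 2×10 + 6 = 26 (decimal)
Start: 26
Convert 0o2 (octal) → 2 (decimal)
26 ÷ 2 = 13
Convert 0x7 (hexadecimal) → 7 (decimal)
13 - 7 = 6
Convert four (English words) → 4 (decimal)
6 - 4 = 2
2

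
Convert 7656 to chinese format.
Convert 7656 (decimal) → 7656 = 7×1000 + 6×100 + 5×10 + 6 → 七千六百五十六 (Chinese numeral)
七千六百五十六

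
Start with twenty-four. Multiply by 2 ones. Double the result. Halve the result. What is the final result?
Convert twenty-four (English words) → 24 (decimal)
Start: 24
Convert 2 ones (place-value notation) → 2 (decimal)
24 × 2 = 48
48 × 2 = 96
96 ÷ 2 = 48
48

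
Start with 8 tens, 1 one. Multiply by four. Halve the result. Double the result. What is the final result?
Convert 8 tens, 1 one (place-value notation) → 8×10 + 1 = 81 (decimal)
Start: 81
Convert four (English words) → 4 (decimal)
81 × 4 = 324
324 ÷ 2 = 162
162 × 2 = 324
324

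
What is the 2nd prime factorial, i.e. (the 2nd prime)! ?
Convert the 2nd prime (prime index) → 3 (decimal)
Compute 3! = 6
6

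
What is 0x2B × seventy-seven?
Convert 0x2B (hexadecimal) → 2×16 + 11 = 43 (decimal)
Convert seventy-seven (English words) → 77 (decimal)
Compute 43 × 77 = 3311
3311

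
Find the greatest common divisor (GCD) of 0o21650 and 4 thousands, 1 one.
Convert 0o21650 (octal) → 2×4096 + 1×512 + 6×64 + 5×8 = 9128 (decimal)
Convert 4 thousands, 1 one (place-value notation) → 4×1000 + 1 = 4001 (decimal)
Compute gcd(9128, 4001) = 1
1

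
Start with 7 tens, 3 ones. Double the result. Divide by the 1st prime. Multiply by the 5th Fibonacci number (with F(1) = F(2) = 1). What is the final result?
Convert 7 tens, 3 ones (place-value notation) → 7×10 + 3 = 73 (decimal)
Start: 73
73 × 2 = 146
Convert the 1st prime (prime index) → 2 (decimal)
146 ÷ 2 = 73
Convert the 5th Fibonacci number (with F(1) = F(2) = 1) (Fibonacci index) → 1, 1, 2, 3, 5 → 5 (decimal)
73 × 5 = 365
365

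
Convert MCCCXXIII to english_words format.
Convert MCCCXXIII (Roman numeral) → 1000 + 100 + 100 + 100 + 10 + 10 + 1 + 1 + 1 = 1323 (decimal)
Convert 1323 (decimal) → 1323 = 1×1000 + 3×100 + 23 → one thousand three hundred twenty-three (English words)
one thousand three hundred twenty-three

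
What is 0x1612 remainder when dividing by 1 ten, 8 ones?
Convert 0x1612 (hexadecimal) → 1×4096 + 6×256 + 1×16 + 2 = 5650 (decimal)
Convert 1 ten, 8 ones (place-value notation) → 1×10 + 8 = 18 (decimal)
Compute 5650 mod 18 = 16
16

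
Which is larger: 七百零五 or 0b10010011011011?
Convert 七百零五 (Chinese numeral) → 7×100 + 5 = 705 (decimal)
Convert 0b10010011011011 (binary) → 8192 + 1024 + 128 + 64 + 16 + 8 + 2 + 1 = 9435 (decimal)
Compare 705 vs 9435: larger = 9435
9435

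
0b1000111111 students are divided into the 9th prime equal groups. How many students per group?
Convert 0b1000111111 (binary) → 512 + 32 + 16 + 8 + 4 + 2 + 1 = 575 (decimal)
Convert the 9th prime (prime index) → 23 (decimal)
Compute 575 ÷ 23 = 25
25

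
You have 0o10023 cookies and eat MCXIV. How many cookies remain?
Convert 0o10023 (octal) → 1×4096 + 2×8 + 3 = 4115 (decimal)
Convert MCXIV (Roman numeral) → 1000 + 100 + 10 + 4 = 1114 (decimal)
Compute 4115 - 1114 = 3001
3001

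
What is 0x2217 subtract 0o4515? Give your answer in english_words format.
Convert 0x2217 (hexadecimal) → 2×4096 + 2×256 + 1×16 + 7 = 8727 (decimal)
Convert 0o4515 (octal) → 4×512 + 5×64 + 1×8 + 5 = 2381 (decimal)
Compute 8727 - 2381 = 6346
Convert 6346 (decimal) → 6346 = 6×1000 + 3×100 + 46 → six thousand three hundred forty-six (English words)
six thousand three hundred forty-six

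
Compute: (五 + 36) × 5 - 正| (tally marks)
Convert 五 (Chinese numeral) → 5 (decimal)
Convert 正| (tally marks) → 5 + 1 = 6 (decimal)
Expression in decimal: (5 + 36) × 5 - 6
Parentheses first: 5 + 36 = 41
Multiply: 41 × 5 = 205
Subtract: 205 - 6 = 199
199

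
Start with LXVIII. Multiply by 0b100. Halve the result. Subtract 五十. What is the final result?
Convert LXVIII (Roman numeral) → 50 + 10 + 5 + 1 + 1 + 1 = 68 (decimal)
Start: 68
Convert 0b100 (binary) → 4 (decimal)
68 × 4 = 272
272 ÷ 2 = 136
Convert 五十 (Chinese numeral) → 5×10 = 50 (decimal)
136 - 50 = 86
86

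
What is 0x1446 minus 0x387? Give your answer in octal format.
Convert 0x1446 (hexadecimal) → 1×4096 + 4×256 + 4×16 + 6 = 5190 (decimal)
Convert 0x387 (hexadecimal) → 3×256 + 8×16 + 7 = 903 (decimal)
Compute 5190 - 903 = 4287
Convert 4287 (decimal) → 4287 = 1×4096 + 2×64 + 7×8 + 7 → 0o10277 (octal)
0o10277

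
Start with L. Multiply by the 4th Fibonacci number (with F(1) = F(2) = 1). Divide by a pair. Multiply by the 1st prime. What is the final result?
Convert L (Roman numeral) → 50 (decimal)
Start: 50
Convert the 4th Fibonacci number (with F(1) = F(2) = 1) (Fibonacci index) → 1, 1, 2, 3 → 3 (decimal)
50 × 3 = 150
Convert a pair (colloquial) → 2 (decimal)
150 ÷ 2 = 75
Convert the 1st prime (prime index) → 2 (decimal)
75 × 2 = 150
150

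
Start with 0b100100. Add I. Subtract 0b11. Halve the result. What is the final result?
Convert 0b100100 (binary) → 32 + 4 = 36 (decimal)
Start: 36
Convert I (Roman numeral) → 1 (decimal)
36 + 1 = 37
Convert 0b11 (binary) → 2 + 1 = 3 (decimal)
37 - 3 = 34
34 ÷ 2 = 17
17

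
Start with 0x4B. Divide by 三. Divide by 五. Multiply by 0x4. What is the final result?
Convert 0x4B (hexadecimal) → 4×16 + 11 = 75 (decimal)
Start: 75
Convert 三 (Chinese numeral) → 3 (decimal)
75 ÷ 3 = 25
Convert 五 (Chinese numeral) → 5 (decimal)
25 ÷ 5 = 5
Convert 0x4 (hexadecimal) → 4 (decimal)
5 × 4 = 20
20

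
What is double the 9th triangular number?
The 9th triangular number = 9×10/2 = 45
Compute 45 × 2 = 90
90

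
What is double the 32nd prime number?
The 32nd prime number = 131
Compute 131 × 2 = 262
262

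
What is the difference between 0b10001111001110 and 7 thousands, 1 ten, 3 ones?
Convert 0b10001111001110 (binary) → 8192 + 512 + 256 + 128 + 64 + 8 + 4 + 2 = 9166 (decimal)
Convert 7 thousands, 1 ten, 3 ones (place-value notation) → 7×1000 + 1×10 + 3 = 7013 (decimal)
Difference: |9166 - 7013| = 2153
2153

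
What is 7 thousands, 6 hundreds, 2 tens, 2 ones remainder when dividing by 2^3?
Convert 7 thousands, 6 hundreds, 2 tens, 2 ones (place-value notation) → 7×1000 + 6×100 + 2×10 + 2 = 7622 (decimal)
Convert 2^3 (power) → 8 (decimal)
Compute 7622 mod 8 = 6
6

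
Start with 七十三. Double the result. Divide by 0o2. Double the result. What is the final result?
Convert 七十三 (Chinese numeral) → 7×10 + 3 = 73 (decimal)
Start: 73
73 × 2 = 146
Convert 0o2 (octal) → 2 (decimal)
146 ÷ 2 = 73
73 × 2 = 146
146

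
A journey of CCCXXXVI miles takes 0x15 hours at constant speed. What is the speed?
Convert CCCXXXVI (Roman numeral) → 100 + 100 + 100 + 10 + 10 + 10 + 5 + 1 = 336 (decimal)
Convert 0x15 (hexadecimal) → 1×16 + 5 = 21 (decimal)
Compute 336 ÷ 21 = 16
16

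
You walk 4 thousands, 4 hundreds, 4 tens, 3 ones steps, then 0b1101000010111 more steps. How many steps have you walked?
Convert 4 thousands, 4 hundreds, 4 tens, 3 ones (place-value notation) → 4×1000 + 4×100 + 4×10 + 3 = 4443 (decimal)
Convert 0b1101000010111 (binary) → 4096 + 2048 + 512 + 16 + 4 + 2 + 1 = 6679 (decimal)
Compute 4443 + 6679 = 11122
11122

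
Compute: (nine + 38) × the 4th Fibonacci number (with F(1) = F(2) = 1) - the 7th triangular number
Convert nine (English words) → 9 (decimal)
Convert the 4th Fibonacci number (with F(1) = F(2) = 1) (Fibonacci index) → 1, 1, 2, 3 → 3 (decimal)
Convert the 7th triangular number (triangular index) → 7×8/2 = 28 (decimal)
Expression in decimal: (9 + 38) × 3 - 28
Parentheses first: 9 + 38 = 47
Multiply: 47 × 3 = 141
Subtract: 141 - 28 = 113
113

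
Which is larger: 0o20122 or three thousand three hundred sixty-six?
Convert 0o20122 (octal) → 2×4096 + 1×64 + 2×8 + 2 = 8274 (decimal)
Convert three thousand three hundred sixty-six (English words) → 3×1000 + 3×100 + 66 = 3366 (decimal)
Compare 8274 vs 3366: larger = 8274
8274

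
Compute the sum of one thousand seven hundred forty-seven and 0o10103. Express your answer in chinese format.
Convert one thousand seven hundred forty-seven (English words) → 1×1000 + 7×100 + 47 = 1747 (decimal)
Convert 0o10103 (octal) → 1×4096 + 1×64 + 3 = 4163 (decimal)
Compute 1747 + 4163 = 5910
Convert 5910 (decimal) → 5910 = 5×1000 + 9×100 + 1×10 → 五千九百一十 (Chinese numeral)
五千九百一十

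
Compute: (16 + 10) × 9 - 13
Parentheses first: 16 + 10 = 26
Multiply: 26 × 9 = 234
Subtract: 234 - 13 = 221
221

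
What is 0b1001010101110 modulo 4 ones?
Convert 0b1001010101110 (binary) → 4096 + 512 + 128 + 32 + 8 + 4 + 2 = 4782 (decimal)
Convert 4 ones (place-value notation) → 4 (decimal)
Compute 4782 mod 4 = 2
2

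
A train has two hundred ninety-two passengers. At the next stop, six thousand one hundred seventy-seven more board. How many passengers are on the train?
Convert two hundred ninety-two (English words) → 2×100 + 92 = 292 (decimal)
Convert six thousand one hundred seventy-seven (English words) → 6×1000 + 1×100 + 77 = 6177 (decimal)
Compute 292 + 6177 = 6469
6469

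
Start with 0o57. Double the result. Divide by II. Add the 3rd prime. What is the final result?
Convert 0o57 (octal) → 5×8 + 7 = 47 (decimal)
Start: 47
47 × 2 = 94
Convert II (Roman numeral) → 1 + 1 = 2 (decimal)
94 ÷ 2 = 47
Convert the 3rd prime (prime index) → 5 (decimal)
47 + 5 = 52
52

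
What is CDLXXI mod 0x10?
Convert CDLXXI (Roman numeral) → 400 + 50 + 10 + 10 + 1 = 471 (decimal)
Convert 0x10 (hexadecimal) → 1×16 = 16 (decimal)
Compute 471 mod 16 = 7
7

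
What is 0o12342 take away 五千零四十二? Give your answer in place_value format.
Convert 0o12342 (octal) → 1×4096 + 2×512 + 3×64 + 4×8 + 2 = 5346 (decimal)
Convert 五千零四十二 (Chinese numeral) → 5×1000 + 4×10 + 2 = 5042 (decimal)
Compute 5346 - 5042 = 304
Convert 304 (decimal) → 304 = 3×100 + 4 → 3 hundreds, 4 ones (place-value notation)
3 hundreds, 4 ones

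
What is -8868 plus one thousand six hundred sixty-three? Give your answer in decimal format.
Convert one thousand six hundred sixty-three (English words) → 1×1000 + 6×100 + 63 = 1663 (decimal)
Compute -8868 + 1663 = -7205
-7205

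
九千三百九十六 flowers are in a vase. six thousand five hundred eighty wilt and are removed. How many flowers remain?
Convert 九千三百九十六 (Chinese numeral) → 9×1000 + 3×100 + 9×10 + 6 = 9396 (decimal)
Convert six thousand five hundred eighty (English words) → 6×1000 + 5×100 + 80 = 6580 (decimal)
Compute 9396 - 6580 = 2816
2816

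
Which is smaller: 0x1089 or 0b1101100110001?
Convert 0x1089 (hexadecimal) → 1×4096 + 8×16 + 9 = 4233 (decimal)
Convert 0b1101100110001 (binary) → 4096 + 2048 + 512 + 256 + 32 + 16 + 1 = 6961 (decimal)
Compare 4233 vs 6961: smaller = 4233
4233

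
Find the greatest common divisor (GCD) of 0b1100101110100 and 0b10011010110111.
Convert 0b1100101110100 (binary) → 4096 + 2048 + 256 + 64 + 32 + 16 + 4 = 6516 (decimal)
Convert 0b10011010110111 (binary) → 8192 + 1024 + 512 + 128 + 32 + 16 + 4 + 2 + 1 = 9911 (decimal)
Compute gcd(6516, 9911) = 1
1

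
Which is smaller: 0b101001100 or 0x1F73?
Convert 0b101001100 (binary) → 256 + 64 + 8 + 4 = 332 (decimal)
Convert 0x1F73 (hexadecimal) → 1×4096 + 15×256 + 7×16 + 3 = 8051 (decimal)
Compare 332 vs 8051: smaller = 332
332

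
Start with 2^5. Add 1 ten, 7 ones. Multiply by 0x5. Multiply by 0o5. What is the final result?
Convert 2^5 (power) → 32 (decimal)
Start: 32
Convert 1 ten, 7 ones (place-value notation) → 1×10 + 7 = 17 (decimal)
32 + 17 = 49
Convert 0x5 (hexadecimal) → 5 (decimal)
49 × 5 = 245
Convert 0o5 (octal) → 5 (decimal)
245 × 5 = 1225
1225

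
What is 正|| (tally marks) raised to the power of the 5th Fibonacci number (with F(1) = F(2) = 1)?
Convert 正|| (tally marks) → 5 + 2 = 7 (decimal)
Convert the 5th Fibonacci number (with F(1) = F(2) = 1) (Fibonacci index) → 1, 1, 2, 3, 5 → 5 (decimal)
Compute 7 ^ 5 = 16807
16807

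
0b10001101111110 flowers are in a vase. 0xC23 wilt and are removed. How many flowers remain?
Convert 0b10001101111110 (binary) → 8192 + 512 + 256 + 64 + 32 + 16 + 8 + 4 + 2 = 9086 (decimal)
Convert 0xC23 (hexadecimal) → 12×256 + 2×16 + 3 = 3107 (decimal)
Compute 9086 - 3107 = 5979
5979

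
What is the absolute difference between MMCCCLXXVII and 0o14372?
Convert MMCCCLXXVII (Roman numeral) → 1000 + 1000 + 100 + 100 + 100 + 50 + 10 + 10 + 5 + 1 + 1 = 2377 (decimal)
Convert 0o14372 (octal) → 1×4096 + 4×512 + 3×64 + 7×8 + 2 = 6394 (decimal)
Compute |2377 - 6394| = 4017
4017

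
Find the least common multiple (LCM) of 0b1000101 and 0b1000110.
Convert 0b1000101 (binary) → 64 + 4 + 1 = 69 (decimal)
Convert 0b1000110 (binary) → 64 + 4 + 2 = 70 (decimal)
Compute lcm(69, 70) = 4830
4830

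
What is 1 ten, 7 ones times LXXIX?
Convert 1 ten, 7 ones (place-value notation) → 1×10 + 7 = 17 (decimal)
Convert LXXIX (Roman numeral) → 50 + 10 + 10 + 9 = 79 (decimal)
Compute 17 × 79 = 1343
1343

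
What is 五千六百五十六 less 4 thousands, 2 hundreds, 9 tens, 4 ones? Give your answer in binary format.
Convert 五千六百五十六 (Chinese numeral) → 5×1000 + 6×100 + 5×10 + 6 = 5656 (decimal)
Convert 4 thousands, 2 hundreds, 9 tens, 4 ones (place-value notation) → 4×1000 + 2×100 + 9×10 + 4 = 4294 (decimal)
Compute 5656 - 4294 = 1362
Convert 1362 (decimal) → 1362 = 1024 + 256 + 64 + 16 + 2 → 0b10101010010 (binary)
0b10101010010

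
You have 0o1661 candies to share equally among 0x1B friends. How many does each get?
Convert 0o1661 (octal) → 1×512 + 6×64 + 6×8 + 1 = 945 (decimal)
Convert 0x1B (hexadecimal) → 1×16 + 11 = 27 (decimal)
Compute 945 ÷ 27 = 35
35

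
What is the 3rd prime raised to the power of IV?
Convert the 3rd prime (prime index) → 5 (decimal)
Convert IV (Roman numeral) → 4 (decimal)
Compute 5 ^ 4 = 625
625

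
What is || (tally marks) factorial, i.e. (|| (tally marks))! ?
Convert || (tally marks) → 2 (decimal)
Compute 2! = 2
2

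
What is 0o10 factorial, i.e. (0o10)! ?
Convert 0o10 (octal) → 1×8 = 8 (decimal)
Compute 8! = 40320
40320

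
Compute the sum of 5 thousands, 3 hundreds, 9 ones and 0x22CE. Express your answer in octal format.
Convert 5 thousands, 3 hundreds, 9 ones (place-value notation) → 5×1000 + 3×100 + 9 = 5309 (decimal)
Convert 0x22CE (hexadecimal) → 2×4096 + 2×256 + 12×16 + 14 = 8910 (decimal)
Compute 5309 + 8910 = 14219
Convert 14219 (decimal) → 14219 = 3×4096 + 3×512 + 6×64 + 1×8 + 3 → 0o33613 (octal)
0o33613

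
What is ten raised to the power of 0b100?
Convert ten (English words) → 10 (decimal)
Convert 0b100 (binary) → 4 (decimal)
Compute 10 ^ 4 = 10000
10000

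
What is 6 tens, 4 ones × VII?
Convert 6 tens, 4 ones (place-value notation) → 6×10 + 4 = 64 (decimal)
Convert VII (Roman numeral) → 5 + 1 + 1 = 7 (decimal)
Compute 64 × 7 = 448
448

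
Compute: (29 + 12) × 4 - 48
Parentheses first: 29 + 12 = 41
Multiply: 41 × 4 = 164
Subtract: 164 - 48 = 116
116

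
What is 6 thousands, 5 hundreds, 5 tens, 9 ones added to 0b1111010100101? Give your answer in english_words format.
Convert 6 thousands, 5 hundreds, 5 tens, 9 ones (place-value notation) → 6×1000 + 5×100 + 5×10 + 9 = 6559 (decimal)
Convert 0b1111010100101 (binary) → 4096 + 2048 + 1024 + 512 + 128 + 32 + 4 + 1 = 7845 (decimal)
Compute 6559 + 7845 = 14404
Convert 14404 (decimal) → 14404 = 14×1000 + 4×100 + 4 → fourteen thousand four hundred four (English words)
fourteen thousand four hundred four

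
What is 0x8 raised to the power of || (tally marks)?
Convert 0x8 (hexadecimal) → 8 (decimal)
Convert || (tally marks) → 2 (decimal)
Compute 8 ^ 2 = 64
64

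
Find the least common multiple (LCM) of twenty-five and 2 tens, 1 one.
Convert twenty-five (English words) → 25 (decimal)
Convert 2 tens, 1 one (place-value notation) → 2×10 + 1 = 21 (decimal)
Compute lcm(25, 21) = 525
525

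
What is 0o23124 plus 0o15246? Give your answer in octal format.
Convert 0o23124 (octal) → 2×4096 + 3×512 + 1×64 + 2×8 + 4 = 9812 (decimal)
Convert 0o15246 (octal) → 1×4096 + 5×512 + 2×64 + 4×8 + 6 = 6822 (decimal)
Compute 9812 + 6822 = 16634
Convert 16634 (decimal) → 16634 = 4×4096 + 3×64 + 7×8 + 2 → 0o40372 (octal)
0o40372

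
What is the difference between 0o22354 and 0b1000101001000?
Convert 0o22354 (octal) → 2×4096 + 2×512 + 3×64 + 5×8 + 4 = 9452 (decimal)
Convert 0b1000101001000 (binary) → 4096 + 256 + 64 + 8 = 4424 (decimal)
Difference: |9452 - 4424| = 5028
5028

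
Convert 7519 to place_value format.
Convert 7519 (decimal) → 7519 = 7×1000 + 5×100 + 1×10 + 9 → 7 thousands, 5 hundreds, 1 ten, 9 ones (place-value notation)
7 thousands, 5 hundreds, 1 ten, 9 ones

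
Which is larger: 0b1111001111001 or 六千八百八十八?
Convert 0b1111001111001 (binary) → 4096 + 2048 + 1024 + 512 + 64 + 32 + 16 + 8 + 1 = 7801 (decimal)
Convert 六千八百八十八 (Chinese numeral) → 6×1000 + 8×100 + 8×10 + 8 = 6888 (decimal)
Compare 7801 vs 6888: larger = 7801
7801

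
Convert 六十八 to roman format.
Convert 六十八 (Chinese numeral) → 6×10 + 8 = 68 (decimal)
Convert 68 (decimal) → 68 = 50 + 10 + 5 + 1 + 1 + 1 → LXVIII (Roman numeral)
LXVIII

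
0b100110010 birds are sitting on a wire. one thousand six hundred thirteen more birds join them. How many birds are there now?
Convert 0b100110010 (binary) → 256 + 32 + 16 + 2 = 306 (decimal)
Convert one thousand six hundred thirteen (English words) → 1×1000 + 6×100 + 13 = 1613 (decimal)
Compute 306 + 1613 = 1919
1919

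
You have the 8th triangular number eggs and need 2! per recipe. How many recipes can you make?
Convert the 8th triangular number (triangular index) → 8×9/2 = 36 (decimal)
Convert 2! (factorial) → 2 (decimal)
Compute 36 ÷ 2 = 18
18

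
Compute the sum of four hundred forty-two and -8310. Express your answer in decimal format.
Convert four hundred forty-two (English words) → 4×100 + 42 = 442 (decimal)
Compute 442 + -8310 = -7868
-7868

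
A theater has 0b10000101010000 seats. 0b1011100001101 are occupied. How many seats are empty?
Convert 0b10000101010000 (binary) → 8192 + 256 + 64 + 16 = 8528 (decimal)
Convert 0b1011100001101 (binary) → 4096 + 1024 + 512 + 256 + 8 + 4 + 1 = 5901 (decimal)
Compute 8528 - 5901 = 2627
2627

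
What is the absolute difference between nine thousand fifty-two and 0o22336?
Convert nine thousand fifty-two (English words) → 9×1000 + 52 = 9052 (decimal)
Convert 0o22336 (octal) → 2×4096 + 2×512 + 3×64 + 3×8 + 6 = 9438 (decimal)
Compute |9052 - 9438| = 386
386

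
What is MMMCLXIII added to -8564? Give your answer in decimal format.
Convert MMMCLXIII (Roman numeral) → 1000 + 1000 + 1000 + 100 + 50 + 10 + 1 + 1 + 1 = 3163 (decimal)
Compute 3163 + -8564 = -5401
-5401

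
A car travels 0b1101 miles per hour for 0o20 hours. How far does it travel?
Convert 0b1101 (binary) → 8 + 4 + 1 = 13 (decimal)
Convert 0o20 (octal) → 2×8 = 16 (decimal)
Compute 13 × 16 = 208
208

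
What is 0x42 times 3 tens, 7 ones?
Convert 0x42 (hexadecimal) → 4×16 + 2 = 66 (decimal)
Convert 3 tens, 7 ones (place-value notation) → 3×10 + 7 = 37 (decimal)
Compute 66 × 37 = 2442
2442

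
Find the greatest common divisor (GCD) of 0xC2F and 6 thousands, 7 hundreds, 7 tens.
Convert 0xC2F (hexadecimal) → 12×256 + 2×16 + 15 = 3119 (decimal)
Convert 6 thousands, 7 hundreds, 7 tens (place-value notation) → 6×1000 + 7×100 + 7×10 = 6770 (decimal)
Compute gcd(3119, 6770) = 1
1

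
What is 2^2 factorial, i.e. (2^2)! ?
Convert 2^2 (power) → 4 (decimal)
Compute 4! = 24
24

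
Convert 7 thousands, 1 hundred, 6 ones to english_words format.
Convert 7 thousands, 1 hundred, 6 ones (place-value notation) → 7×1000 + 1×100 + 6 = 7106 (decimal)
Convert 7106 (decimal) → 7106 = 7×1000 + 1×100 + 6 → seven thousand one hundred six (English words)
seven thousand one hundred six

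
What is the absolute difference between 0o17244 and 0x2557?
Convert 0o17244 (octal) → 1×4096 + 7×512 + 2×64 + 4×8 + 4 = 7844 (decimal)
Convert 0x2557 (hexadecimal) → 2×4096 + 5×256 + 5×16 + 7 = 9559 (decimal)
Compute |7844 - 9559| = 1715
1715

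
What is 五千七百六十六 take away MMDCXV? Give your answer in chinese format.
Convert 五千七百六十六 (Chinese numeral) → 5×1000 + 7×100 + 6×10 + 6 = 5766 (decimal)
Convert MMDCXV (Roman numeral) → 1000 + 1000 + 500 + 100 + 10 + 5 = 2615 (decimal)
Compute 5766 - 2615 = 3151
Convert 3151 (decimal) → 3151 = 3×1000 + 1×100 + 5×10 + 1 → 三千一百五十一 (Chinese numeral)
三千一百五十一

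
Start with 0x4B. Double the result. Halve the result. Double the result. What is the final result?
Convert 0x4B (hexadecimal) → 4×16 + 11 = 75 (decimal)
Start: 75
75 × 2 = 150
150 ÷ 2 = 75
75 × 2 = 150
150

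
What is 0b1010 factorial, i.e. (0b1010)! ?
Convert 0b1010 (binary) → 8 + 2 = 10 (decimal)
Compute 10! = 3628800
3628800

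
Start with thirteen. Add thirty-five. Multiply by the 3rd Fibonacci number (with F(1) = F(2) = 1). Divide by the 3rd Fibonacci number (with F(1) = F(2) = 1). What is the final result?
Convert thirteen (English words) → 13 (decimal)
Start: 13
Convert thirty-five (English words) → 35 (decimal)
13 + 35 = 48
Convert the 3rd Fibonacci number (with F(1) = F(2) = 1) (Fibonacci index) → 1, 1, 2 → 2 (decimal)
48 × 2 = 96
Convert the 3rd Fibonacci number (with F(1) = F(2) = 1) (Fibonacci index) → 1, 1, 2 → 2 (decimal)
96 ÷ 2 = 48
48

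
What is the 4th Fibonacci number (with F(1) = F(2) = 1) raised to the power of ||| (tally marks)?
Convert the 4th Fibonacci number (with F(1) = F(2) = 1) (Fibonacci index) → 1, 1, 2, 3 → 3 (decimal)
Convert ||| (tally marks) → 3 (decimal)
Compute 3 ^ 3 = 27
27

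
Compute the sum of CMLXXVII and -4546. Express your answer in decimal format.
Convert CMLXXVII (Roman numeral) → 900 + 50 + 10 + 10 + 5 + 1 + 1 = 977 (decimal)
Compute 977 + -4546 = -3569
-3569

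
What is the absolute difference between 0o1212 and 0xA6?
Convert 0o1212 (octal) → 1×512 + 2×64 + 1×8 + 2 = 650 (decimal)
Convert 0xA6 (hexadecimal) → 10×16 + 6 = 166 (decimal)
Compute |650 - 166| = 484
484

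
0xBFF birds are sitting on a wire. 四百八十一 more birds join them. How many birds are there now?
Convert 0xBFF (hexadecimal) → 11×256 + 15×16 + 15 = 3071 (decimal)
Convert 四百八十一 (Chinese numeral) → 4×100 + 8×10 + 1 = 481 (decimal)
Compute 3071 + 481 = 3552
3552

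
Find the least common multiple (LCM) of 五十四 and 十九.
Convert 五十四 (Chinese numeral) → 5×10 + 4 = 54 (decimal)
Convert 十九 (Chinese numeral) → 1×10 + 9 = 19 (decimal)
Compute lcm(54, 19) = 1026
1026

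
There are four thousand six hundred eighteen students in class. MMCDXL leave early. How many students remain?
Convert four thousand six hundred eighteen (English words) → 4×1000 + 6×100 + 18 = 4618 (decimal)
Convert MMCDXL (Roman numeral) → 1000 + 1000 + 400 + 40 = 2440 (decimal)
Compute 4618 - 2440 = 2178
2178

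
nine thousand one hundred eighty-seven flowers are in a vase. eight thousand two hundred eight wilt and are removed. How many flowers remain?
Convert nine thousand one hundred eighty-seven (English words) → 9×1000 + 1×100 + 87 = 9187 (decimal)
Convert eight thousand two hundred eight (English words) → 8×1000 + 2×100 + 8 = 8208 (decimal)
Compute 9187 - 8208 = 979
979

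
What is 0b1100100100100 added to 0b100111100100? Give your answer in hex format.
Convert 0b1100100100100 (binary) → 4096 + 2048 + 256 + 32 + 4 = 6436 (decimal)
Convert 0b100111100100 (binary) → 2048 + 256 + 128 + 64 + 32 + 4 = 2532 (decimal)
Compute 6436 + 2532 = 8968
Convert 8968 (decimal) → 8968 = 2×4096 + 3×256 + 8 → 0x2308 (hexadecimal)
0x2308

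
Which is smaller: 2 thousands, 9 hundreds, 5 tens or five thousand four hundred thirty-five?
Convert 2 thousands, 9 hundreds, 5 tens (place-value notation) → 2×1000 + 9×100 + 5×10 = 2950 (decimal)
Convert five thousand four hundred thirty-five (English words) → 5×1000 + 4×100 + 35 = 5435 (decimal)
Compare 2950 vs 5435: smaller = 2950
2950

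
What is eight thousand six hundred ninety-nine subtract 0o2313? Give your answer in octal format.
Convert eight thousand six hundred ninety-nine (English words) → 8×1000 + 6×100 + 99 = 8699 (decimal)
Convert 0o2313 (octal) → 2×512 + 3×64 + 1×8 + 3 = 1227 (decimal)
Compute 8699 - 1227 = 7472
Convert 7472 (decimal) → 7472 = 1×4096 + 6×512 + 4×64 + 6×8 → 0o16460 (octal)
0o16460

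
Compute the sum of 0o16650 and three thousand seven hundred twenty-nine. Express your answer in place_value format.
Convert 0o16650 (octal) → 1×4096 + 6×512 + 6×64 + 5×8 = 7592 (decimal)
Convert three thousand seven hundred twenty-nine (English words) → 3×1000 + 7×100 + 29 = 3729 (decimal)
Compute 7592 + 3729 = 11321
Convert 11321 (decimal) → 11321 = 11×1000 + 3×100 + 2×10 + 1 → 11 thousands, 3 hundreds, 2 tens, 1 one (place-value notation)
11 thousands, 3 hundreds, 2 tens, 1 one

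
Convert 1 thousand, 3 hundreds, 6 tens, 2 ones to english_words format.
Convert 1 thousand, 3 hundreds, 6 tens, 2 ones (place-value notation) → 1×1000 + 3×100 + 6×10 + 2 = 1362 (decimal)
Convert 1362 (decimal) → 1362 = 1×1000 + 3×100 + 62 → one thousand three hundred sixty-two (English words)
one thousand three hundred sixty-two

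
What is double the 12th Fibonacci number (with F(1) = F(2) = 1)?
The 12th Fibonacci number (with F(1) = F(2) = 1): 1, 1, 2, 3, 5, 8, 13, 21, 34, 55, 89, 144 → 144
Compute 144 × 2 = 288
288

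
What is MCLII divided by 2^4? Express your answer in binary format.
Convert MCLII (Roman numeral) → 1000 + 100 + 50 + 1 + 1 = 1152 (decimal)
Convert 2^4 (power) → 16 (decimal)
Compute 1152 ÷ 16 = 72
Convert 72 (decimal) → 72 = 64 + 8 → 0b1001000 (binary)
0b1001000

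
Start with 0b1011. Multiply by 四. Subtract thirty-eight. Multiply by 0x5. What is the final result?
Convert 0b1011 (binary) → 8 + 2 + 1 = 11 (decimal)
Start: 11
Convert 四 (Chinese numeral) → 4 (decimal)
11 × 4 = 44
Convert thirty-eight (English words) → 38 (decimal)
44 - 38 = 6
Convert 0x5 (hexadecimal) → 5 (decimal)
6 × 5 = 30
30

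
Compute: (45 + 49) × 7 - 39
Parentheses first: 45 + 49 = 94
Multiply: 94 × 7 = 658
Subtract: 658 - 39 = 619
619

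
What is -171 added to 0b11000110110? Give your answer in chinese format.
Convert 0b11000110110 (binary) → 1024 + 512 + 32 + 16 + 4 + 2 = 1590 (decimal)
Compute -171 + 1590 = 1419
Convert 1419 (decimal) → 1419 = 1×1000 + 4×100 + 1×10 + 9 → 一千四百一十九 (Chinese numeral)
一千四百一十九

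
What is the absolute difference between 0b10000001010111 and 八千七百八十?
Convert 0b10000001010111 (binary) → 8192 + 64 + 16 + 4 + 2 + 1 = 8279 (decimal)
Convert 八千七百八十 (Chinese numeral) → 8×1000 + 7×100 + 8×10 = 8780 (decimal)
Compute |8279 - 8780| = 501
501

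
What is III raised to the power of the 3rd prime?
Convert III (Roman numeral) → 1 + 1 + 1 = 3 (decimal)
Convert the 3rd prime (prime index) → 5 (decimal)
Compute 3 ^ 5 = 243
243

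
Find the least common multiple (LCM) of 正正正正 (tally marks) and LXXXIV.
Convert 正正正正 (tally marks) → 5 + 5 + 5 + 5 = 20 (decimal)
Convert LXXXIV (Roman numeral) → 50 + 10 + 10 + 10 + 4 = 84 (decimal)
Compute lcm(20, 84) = 420
420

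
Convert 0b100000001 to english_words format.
Convert 0b100000001 (binary) → 256 + 1 = 257 (decimal)
Convert 257 (decimal) → 257 = 2×100 + 57 → two hundred fifty-seven (English words)
two hundred fifty-seven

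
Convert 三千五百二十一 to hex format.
Convert 三千五百二十一 (Chinese numeral) → 3×1000 + 5×100 + 2×10 + 1 = 3521 (decimal)
Convert 3521 (decimal) → 3521 = 13×256 + 12×16 + 1 → 0xDC1 (hexadecimal)
0xDC1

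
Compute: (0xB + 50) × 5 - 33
Convert 0xB (hexadecimal) → 11 (decimal)
Expression in decimal: (11 + 50) × 5 - 33
Parentheses first: 11 + 50 = 61
Multiply: 61 × 5 = 305
Subtract: 305 - 33 = 272
272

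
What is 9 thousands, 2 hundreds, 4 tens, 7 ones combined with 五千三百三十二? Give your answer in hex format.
Convert 9 thousands, 2 hundreds, 4 tens, 7 ones (place-value notation) → 9×1000 + 2×100 + 4×10 + 7 = 9247 (decimal)
Convert 五千三百三十二 (Chinese numeral) → 5×1000 + 3×100 + 3×10 + 2 = 5332 (decimal)
Compute 9247 + 5332 = 14579
Convert 14579 (decimal) → 14579 = 3×4096 + 8×256 + 15×16 + 3 → 0x38F3 (hexadecimal)
0x38F3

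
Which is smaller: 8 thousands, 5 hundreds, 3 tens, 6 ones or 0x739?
Convert 8 thousands, 5 hundreds, 3 tens, 6 ones (place-value notation) → 8×1000 + 5×100 + 3×10 + 6 = 8536 (decimal)
Convert 0x739 (hexadecimal) → 7×256 + 3×16 + 9 = 1849 (decimal)
Compare 8536 vs 1849: smaller = 1849
1849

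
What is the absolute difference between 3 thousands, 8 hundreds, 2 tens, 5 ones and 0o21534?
Convert 3 thousands, 8 hundreds, 2 tens, 5 ones (place-value notation) → 3×1000 + 8×100 + 2×10 + 5 = 3825 (decimal)
Convert 0o21534 (octal) → 2×4096 + 1×512 + 5×64 + 3×8 + 4 = 9052 (decimal)
Compute |3825 - 9052| = 5227
5227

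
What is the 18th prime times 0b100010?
Convert the 18th prime (prime index) → 61 (decimal)
Convert 0b100010 (binary) → 32 + 2 = 34 (decimal)
Compute 61 × 34 = 2074
2074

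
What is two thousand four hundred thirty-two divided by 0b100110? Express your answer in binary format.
Convert two thousand four hundred thirty-two (English words) → 2×1000 + 4×100 + 32 = 2432 (decimal)
Convert 0b100110 (binary) → 32 + 4 + 2 = 38 (decimal)
Compute 2432 ÷ 38 = 64
Convert 64 (decimal) → 0b1000000 (binary)
0b1000000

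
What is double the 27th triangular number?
The 27th triangular number = 27×28/2 = 378
Compute 378 × 2 = 756
756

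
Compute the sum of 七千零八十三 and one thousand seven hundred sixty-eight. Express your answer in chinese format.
Convert 七千零八十三 (Chinese numeral) → 7×1000 + 8×10 + 3 = 7083 (decimal)
Convert one thousand seven hundred sixty-eight (English words) → 1×1000 + 7×100 + 68 = 1768 (decimal)
Compute 7083 + 1768 = 8851
Convert 8851 (decimal) → 8851 = 8×1000 + 8×100 + 5×10 + 1 → 八千八百五十一 (Chinese numeral)
八千八百五十一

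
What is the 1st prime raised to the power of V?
Convert the 1st prime (prime index) → 2 (decimal)
Convert V (Roman numeral) → 5 (decimal)
Compute 2 ^ 5 = 32
32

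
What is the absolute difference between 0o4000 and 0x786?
Convert 0o4000 (octal) → 4×512 = 2048 (decimal)
Convert 0x786 (hexadecimal) → 7×256 + 8×16 + 6 = 1926 (decimal)
Compute |2048 - 1926| = 122
122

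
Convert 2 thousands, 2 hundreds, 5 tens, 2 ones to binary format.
Convert 2 thousands, 2 hundreds, 5 tens, 2 ones (place-value notation) → 2×1000 + 2×100 + 5×10 + 2 = 2252 (decimal)
Convert 2252 (decimal) → 2252 = 2048 + 128 + 64 + 8 + 4 → 0b100011001100 (binary)
0b100011001100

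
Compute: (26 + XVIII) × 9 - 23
Convert XVIII (Roman numeral) → 10 + 5 + 1 + 1 + 1 = 18 (decimal)
Expression in decimal: (26 + 18) × 9 - 23
Parentheses first: 26 + 18 = 44
Multiply: 44 × 9 = 396
Subtract: 396 - 23 = 373
373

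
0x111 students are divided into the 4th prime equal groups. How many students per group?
Convert 0x111 (hexadecimal) → 1×256 + 1×16 + 1 = 273 (decimal)
Convert the 4th prime (prime index) → 7 (decimal)
Compute 273 ÷ 7 = 39
39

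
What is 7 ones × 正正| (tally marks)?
Convert 7 ones (place-value notation) → 7 (decimal)
Convert 正正| (tally marks) → 5 + 5 + 1 = 11 (decimal)
Compute 7 × 11 = 77
77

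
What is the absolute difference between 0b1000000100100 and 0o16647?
Convert 0b1000000100100 (binary) → 4096 + 32 + 4 = 4132 (decimal)
Convert 0o16647 (octal) → 1×4096 + 6×512 + 6×64 + 4×8 + 7 = 7591 (decimal)
Compute |4132 - 7591| = 3459
3459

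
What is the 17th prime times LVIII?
Convert the 17th prime (prime index) → 59 (decimal)
Convert LVIII (Roman numeral) → 50 + 5 + 1 + 1 + 1 = 58 (decimal)
Compute 59 × 58 = 3422
3422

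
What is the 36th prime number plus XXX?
The 36th prime number = 151
Convert XXX (Roman numeral) → 10 + 10 + 10 = 30 (decimal)
Compute 151 + 30 = 181
181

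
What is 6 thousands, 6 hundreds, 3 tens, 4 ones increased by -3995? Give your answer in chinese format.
Convert 6 thousands, 6 hundreds, 3 tens, 4 ones (place-value notation) → 6×1000 + 6×100 + 3×10 + 4 = 6634 (decimal)
Compute 6634 + -3995 = 2639
Convert 2639 (decimal) → 2639 = 2×1000 + 6×100 + 3×10 + 9 → 二千六百三十九 (Chinese numeral)
二千六百三十九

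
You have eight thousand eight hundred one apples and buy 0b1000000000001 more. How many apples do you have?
Convert eight thousand eight hundred one (English words) → 8×1000 + 8×100 + 1 = 8801 (decimal)
Convert 0b1000000000001 (binary) → 4096 + 1 = 4097 (decimal)
Compute 8801 + 4097 = 12898
12898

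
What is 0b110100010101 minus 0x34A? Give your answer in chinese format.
Convert 0b110100010101 (binary) → 2048 + 1024 + 256 + 16 + 4 + 1 = 3349 (decimal)
Convert 0x34A (hexadecimal) → 3×256 + 4×16 + 10 = 842 (decimal)
Compute 3349 - 842 = 2507
Convert 2507 (decimal) → 2507 = 2×1000 + 5×100 + 7 → 二千五百零七 (Chinese numeral)
二千五百零七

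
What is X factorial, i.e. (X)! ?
Convert X (Roman numeral) → 10 (decimal)
Compute 10! = 3628800
3628800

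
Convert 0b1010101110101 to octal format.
Convert 0b1010101110101 (binary) → 4096 + 1024 + 256 + 64 + 32 + 16 + 4 + 1 = 5493 (decimal)
Convert 5493 (decimal) → 5493 = 1×4096 + 2×512 + 5×64 + 6×8 + 5 → 0o12565 (octal)
0o12565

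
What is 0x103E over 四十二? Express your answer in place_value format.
Convert 0x103E (hexadecimal) → 1×4096 + 3×16 + 14 = 4158 (decimal)
Convert 四十二 (Chinese numeral) → 4×10 + 2 = 42 (decimal)
Compute 4158 ÷ 42 = 99
Convert 99 (decimal) → 99 = 9×10 + 9 → 9 tens, 9 ones (place-value notation)
9 tens, 9 ones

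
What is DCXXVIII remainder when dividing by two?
Convert DCXXVIII (Roman numeral) → 500 + 100 + 10 + 10 + 5 + 1 + 1 + 1 = 628 (decimal)
Convert two (English words) → 2 (decimal)
Compute 628 mod 2 = 0
0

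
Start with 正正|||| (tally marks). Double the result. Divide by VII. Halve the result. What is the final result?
Convert 正正|||| (tally marks) → 5 + 5 + 4 = 14 (decimal)
Start: 14
14 × 2 = 28
Convert VII (Roman numeral) → 5 + 1 + 1 = 7 (decimal)
28 ÷ 7 = 4
4 ÷ 2 = 2
2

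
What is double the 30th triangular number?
The 30th triangular number = 30×31/2 = 465
Compute 465 × 2 = 930
930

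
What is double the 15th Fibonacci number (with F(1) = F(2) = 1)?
The 15th Fibonacci number (with F(1) = F(2) = 1): 1, 1, 2, 3, 5, 8, 13, 21, 34, 55, 89, 144, 233, 377, 610 → 610
Compute 610 × 2 = 1220
1220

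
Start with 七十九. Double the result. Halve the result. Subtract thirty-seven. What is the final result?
Convert 七十九 (Chinese numeral) → 7×10 + 9 = 79 (decimal)
Start: 79
79 × 2 = 158
158 ÷ 2 = 79
Convert thirty-seven (English words) → 37 (decimal)
79 - 37 = 42
42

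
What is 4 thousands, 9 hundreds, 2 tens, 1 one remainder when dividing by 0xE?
Convert 4 thousands, 9 hundreds, 2 tens, 1 one (place-value notation) → 4×1000 + 9×100 + 2×10 + 1 = 4921 (decimal)
Convert 0xE (hexadecimal) → 14 (decimal)
Compute 4921 mod 14 = 7
7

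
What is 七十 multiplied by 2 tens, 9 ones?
Convert 七十 (Chinese numeral) → 7×10 = 70 (decimal)
Convert 2 tens, 9 ones (place-value notation) → 2×10 + 9 = 29 (decimal)
Compute 70 × 29 = 2030
2030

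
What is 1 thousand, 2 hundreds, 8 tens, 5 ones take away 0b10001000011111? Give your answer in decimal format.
Convert 1 thousand, 2 hundreds, 8 tens, 5 ones (place-value notation) → 1×1000 + 2×100 + 8×10 + 5 = 1285 (decimal)
Convert 0b10001000011111 (binary) → 8192 + 512 + 16 + 8 + 4 + 2 + 1 = 8735 (decimal)
Compute 1285 - 8735 = -7450
-7450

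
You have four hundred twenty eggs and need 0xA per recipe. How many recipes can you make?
Convert four hundred twenty (English words) → 4×100 + 20 = 420 (decimal)
Convert 0xA (hexadecimal) → 10 (decimal)
Compute 420 ÷ 10 = 42
42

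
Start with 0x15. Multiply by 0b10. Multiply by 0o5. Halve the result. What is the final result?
Convert 0x15 (hexadecimal) → 1×16 + 5 = 21 (decimal)
Start: 21
Convert 0b10 (binary) → 2 (decimal)
21 × 2 = 42
Convert 0o5 (octal) → 5 (decimal)
42 × 5 = 210
210 ÷ 2 = 105
105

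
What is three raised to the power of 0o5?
Convert three (English words) → 3 (decimal)
Convert 0o5 (octal) → 5 (decimal)
Compute 3 ^ 5 = 243
243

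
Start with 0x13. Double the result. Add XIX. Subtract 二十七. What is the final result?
Convert 0x13 (hexadecimal) → 1×16 + 3 = 19 (decimal)
Start: 19
19 × 2 = 38
Convert XIX (Roman numeral) → 10 + 9 = 19 (decimal)
38 + 19 = 57
Convert 二十七 (Chinese numeral) → 2×10 + 7 = 27 (decimal)
57 - 27 = 30
30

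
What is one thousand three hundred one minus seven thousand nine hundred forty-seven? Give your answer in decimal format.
Convert one thousand three hundred one (English words) → 1×1000 + 3×100 + 1 = 1301 (decimal)
Convert seven thousand nine hundred forty-seven (English words) → 7×1000 + 9×100 + 47 = 7947 (decimal)
Compute 1301 - 7947 = -6646
-6646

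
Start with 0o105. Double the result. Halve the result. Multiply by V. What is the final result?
Convert 0o105 (octal) → 1×64 + 5 = 69 (decimal)
Start: 69
69 × 2 = 138
138 ÷ 2 = 69
Convert V (Roman numeral) → 5 (decimal)
69 × 5 = 345
345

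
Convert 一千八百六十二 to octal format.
Convert 一千八百六十二 (Chinese numeral) → 1×1000 + 8×100 + 6×10 + 2 = 1862 (decimal)
Convert 1862 (decimal) → 1862 = 3×512 + 5×64 + 6 → 0o3506 (octal)
0o3506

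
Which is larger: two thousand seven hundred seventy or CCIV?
Convert two thousand seven hundred seventy (English words) → 2×1000 + 7×100 + 70 = 2770 (decimal)
Convert CCIV (Roman numeral) → 100 + 100 + 4 = 204 (decimal)
Compare 2770 vs 204: larger = 2770
2770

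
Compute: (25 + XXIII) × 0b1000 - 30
Convert XXIII (Roman numeral) → 10 + 10 + 1 + 1 + 1 = 23 (decimal)
Convert 0b1000 (binary) → 8 (decimal)
Expression in decimal: (25 + 23) × 8 - 30
Parentheses first: 25 + 23 = 48
Multiply: 48 × 8 = 384
Subtract: 384 - 30 = 354
354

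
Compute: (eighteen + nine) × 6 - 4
Convert eighteen (English words) → 18 (decimal)
Convert nine (English words) → 9 (decimal)
Expression in decimal: (18 + 9) × 6 - 4
Parentheses first: 18 + 9 = 27
Multiply: 27 × 6 = 162
Subtract: 162 - 4 = 158
158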